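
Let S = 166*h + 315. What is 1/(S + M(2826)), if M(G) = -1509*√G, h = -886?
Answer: -146761/15103760215 + 4527*√314/15103760215 ≈ -4.4057e-6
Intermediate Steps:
S = -146761 (S = 166*(-886) + 315 = -147076 + 315 = -146761)
1/(S + M(2826)) = 1/(-146761 - 4527*√314)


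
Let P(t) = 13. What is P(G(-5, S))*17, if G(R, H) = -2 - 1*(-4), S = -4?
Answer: 221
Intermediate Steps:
G(R, H) = 2 (G(R, H) = -2 + 4 = 2)
P(G(-5, S))*17 = 13*17 = 221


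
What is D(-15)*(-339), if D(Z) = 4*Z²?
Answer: -305100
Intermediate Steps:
D(-15)*(-339) = (4*(-15)²)*(-339) = (4*225)*(-339) = 900*(-339) = -305100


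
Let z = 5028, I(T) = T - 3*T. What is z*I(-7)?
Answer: 70392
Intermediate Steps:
I(T) = -2*T
z*I(-7) = 5028*(-2*(-7)) = 5028*14 = 70392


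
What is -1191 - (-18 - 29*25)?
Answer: -448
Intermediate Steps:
-1191 - (-18 - 29*25) = -1191 - (-18 - 725) = -1191 - 1*(-743) = -1191 + 743 = -448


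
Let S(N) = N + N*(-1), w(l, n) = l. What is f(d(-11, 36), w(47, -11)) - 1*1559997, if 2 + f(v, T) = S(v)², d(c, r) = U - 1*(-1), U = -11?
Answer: -1559999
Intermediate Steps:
d(c, r) = -10 (d(c, r) = -11 - 1*(-1) = -11 + 1 = -10)
S(N) = 0 (S(N) = N - N = 0)
f(v, T) = -2 (f(v, T) = -2 + 0² = -2 + 0 = -2)
f(d(-11, 36), w(47, -11)) - 1*1559997 = -2 - 1*1559997 = -2 - 1559997 = -1559999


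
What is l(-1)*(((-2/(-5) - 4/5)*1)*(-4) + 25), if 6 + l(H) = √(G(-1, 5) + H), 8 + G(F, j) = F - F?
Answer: -798/5 + 399*I/5 ≈ -159.6 + 79.8*I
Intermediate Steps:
G(F, j) = -8 (G(F, j) = -8 + (F - F) = -8 + 0 = -8)
l(H) = -6 + √(-8 + H)
l(-1)*(((-2/(-5) - 4/5)*1)*(-4) + 25) = (-6 + √(-8 - 1))*(((-2/(-5) - 4/5)*1)*(-4) + 25) = (-6 + √(-9))*(((-2*(-⅕) - 4*⅕)*1)*(-4) + 25) = (-6 + 3*I)*(((⅖ - ⅘)*1)*(-4) + 25) = (-6 + 3*I)*(-⅖*1*(-4) + 25) = (-6 + 3*I)*(-⅖*(-4) + 25) = (-6 + 3*I)*(8/5 + 25) = (-6 + 3*I)*(133/5) = -798/5 + 399*I/5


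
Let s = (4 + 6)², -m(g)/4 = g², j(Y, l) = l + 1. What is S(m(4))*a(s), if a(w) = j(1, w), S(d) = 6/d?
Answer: -303/32 ≈ -9.4688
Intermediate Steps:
j(Y, l) = 1 + l
m(g) = -4*g²
s = 100 (s = 10² = 100)
a(w) = 1 + w
S(m(4))*a(s) = (6/((-4*4²)))*(1 + 100) = (6/((-4*16)))*101 = (6/(-64))*101 = (6*(-1/64))*101 = -3/32*101 = -303/32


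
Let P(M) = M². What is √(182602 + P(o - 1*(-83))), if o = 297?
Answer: √327002 ≈ 571.84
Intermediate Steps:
√(182602 + P(o - 1*(-83))) = √(182602 + (297 - 1*(-83))²) = √(182602 + (297 + 83)²) = √(182602 + 380²) = √(182602 + 144400) = √327002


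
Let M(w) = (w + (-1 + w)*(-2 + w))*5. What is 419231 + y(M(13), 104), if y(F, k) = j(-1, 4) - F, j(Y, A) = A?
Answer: 418510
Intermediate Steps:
M(w) = 5*w + 5*(-1 + w)*(-2 + w)
y(F, k) = 4 - F
419231 + y(M(13), 104) = 419231 + (4 - (10 - 10*13 + 5*13²)) = 419231 + (4 - (10 - 130 + 5*169)) = 419231 + (4 - (10 - 130 + 845)) = 419231 + (4 - 1*725) = 419231 + (4 - 725) = 419231 - 721 = 418510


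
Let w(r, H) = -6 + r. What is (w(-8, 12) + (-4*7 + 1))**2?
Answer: 1681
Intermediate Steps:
(w(-8, 12) + (-4*7 + 1))**2 = ((-6 - 8) + (-4*7 + 1))**2 = (-14 + (-28 + 1))**2 = (-14 - 27)**2 = (-41)**2 = 1681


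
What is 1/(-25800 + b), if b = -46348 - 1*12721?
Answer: -1/84869 ≈ -1.1783e-5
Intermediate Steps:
b = -59069 (b = -46348 - 12721 = -59069)
1/(-25800 + b) = 1/(-25800 - 59069) = 1/(-84869) = -1/84869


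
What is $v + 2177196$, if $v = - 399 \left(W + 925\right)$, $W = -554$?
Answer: $2029167$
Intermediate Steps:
$v = -148029$ ($v = - 399 \left(-554 + 925\right) = \left(-399\right) 371 = -148029$)
$v + 2177196 = -148029 + 2177196 = 2029167$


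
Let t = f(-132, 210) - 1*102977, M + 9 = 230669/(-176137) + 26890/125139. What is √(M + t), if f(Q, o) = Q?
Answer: I*√50098606050717221857391805/22041608043 ≈ 321.12*I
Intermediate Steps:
M = -222503836448/22041608043 (M = -9 + (230669/(-176137) + 26890/125139) = -9 + (230669*(-1/176137) + 26890*(1/125139)) = -9 + (-230669/176137 + 26890/125139) = -9 - 24129364061/22041608043 = -222503836448/22041608043 ≈ -10.095)
t = -103109 (t = -132 - 1*102977 = -132 - 102977 = -103109)
√(M + t) = √(-222503836448/22041608043 - 103109) = √(-2272910667542135/22041608043) = I*√50098606050717221857391805/22041608043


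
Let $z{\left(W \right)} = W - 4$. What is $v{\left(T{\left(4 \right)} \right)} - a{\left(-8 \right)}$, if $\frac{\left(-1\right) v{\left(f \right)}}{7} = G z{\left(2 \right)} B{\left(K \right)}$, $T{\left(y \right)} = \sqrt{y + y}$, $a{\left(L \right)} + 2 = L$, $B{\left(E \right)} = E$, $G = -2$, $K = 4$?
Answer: $-102$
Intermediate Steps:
$z{\left(W \right)} = -4 + W$
$a{\left(L \right)} = -2 + L$
$T{\left(y \right)} = \sqrt{2} \sqrt{y}$ ($T{\left(y \right)} = \sqrt{2 y} = \sqrt{2} \sqrt{y}$)
$v{\left(f \right)} = -112$ ($v{\left(f \right)} = - 7 - 2 \left(-4 + 2\right) 4 = - 7 \left(-2\right) \left(-2\right) 4 = - 7 \cdot 4 \cdot 4 = \left(-7\right) 16 = -112$)
$v{\left(T{\left(4 \right)} \right)} - a{\left(-8 \right)} = -112 - \left(-2 - 8\right) = -112 - -10 = -112 + 10 = -102$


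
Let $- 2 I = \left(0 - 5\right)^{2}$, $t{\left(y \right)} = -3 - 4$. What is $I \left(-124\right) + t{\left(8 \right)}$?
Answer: $1543$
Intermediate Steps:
$t{\left(y \right)} = -7$ ($t{\left(y \right)} = -3 - 4 = -7$)
$I = - \frac{25}{2}$ ($I = - \frac{\left(0 - 5\right)^{2}}{2} = - \frac{\left(-5\right)^{2}}{2} = \left(- \frac{1}{2}\right) 25 = - \frac{25}{2} \approx -12.5$)
$I \left(-124\right) + t{\left(8 \right)} = \left(- \frac{25}{2}\right) \left(-124\right) - 7 = 1550 - 7 = 1543$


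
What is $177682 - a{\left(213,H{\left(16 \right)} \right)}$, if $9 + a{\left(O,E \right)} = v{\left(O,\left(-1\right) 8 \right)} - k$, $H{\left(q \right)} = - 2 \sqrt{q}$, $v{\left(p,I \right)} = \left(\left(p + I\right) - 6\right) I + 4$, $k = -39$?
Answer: $179240$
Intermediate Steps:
$v{\left(p,I \right)} = 4 + I \left(-6 + I + p\right)$ ($v{\left(p,I \right)} = \left(\left(I + p\right) - 6\right) I + 4 = \left(-6 + I + p\right) I + 4 = I \left(-6 + I + p\right) + 4 = 4 + I \left(-6 + I + p\right)$)
$a{\left(O,E \right)} = 146 - 8 O$ ($a{\left(O,E \right)} = -9 - \left(-107 - \left(-1\right) 8 O + 6 \left(-1\right) 8\right) = -9 + \left(\left(4 + \left(-8\right)^{2} - -48 - 8 O\right) + 39\right) = -9 + \left(\left(4 + 64 + 48 - 8 O\right) + 39\right) = -9 + \left(\left(116 - 8 O\right) + 39\right) = -9 - \left(-155 + 8 O\right) = 146 - 8 O$)
$177682 - a{\left(213,H{\left(16 \right)} \right)} = 177682 - \left(146 - 1704\right) = 177682 - -1558 = 177682 + 1558 = 179240$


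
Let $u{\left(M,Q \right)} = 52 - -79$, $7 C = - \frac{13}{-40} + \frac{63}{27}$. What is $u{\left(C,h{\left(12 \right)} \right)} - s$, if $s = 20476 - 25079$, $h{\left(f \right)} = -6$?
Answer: $4734$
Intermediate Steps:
$C = \frac{319}{840}$ ($C = \frac{- \frac{13}{-40} + \frac{63}{27}}{7} = \frac{\left(-13\right) \left(- \frac{1}{40}\right) + 63 \cdot \frac{1}{27}}{7} = \frac{\frac{13}{40} + \frac{7}{3}}{7} = \frac{1}{7} \cdot \frac{319}{120} = \frac{319}{840} \approx 0.37976$)
$s = -4603$ ($s = 20476 - 25079 = -4603$)
$u{\left(M,Q \right)} = 131$ ($u{\left(M,Q \right)} = 52 + 79 = 131$)
$u{\left(C,h{\left(12 \right)} \right)} - s = 131 - -4603 = 131 + 4603 = 4734$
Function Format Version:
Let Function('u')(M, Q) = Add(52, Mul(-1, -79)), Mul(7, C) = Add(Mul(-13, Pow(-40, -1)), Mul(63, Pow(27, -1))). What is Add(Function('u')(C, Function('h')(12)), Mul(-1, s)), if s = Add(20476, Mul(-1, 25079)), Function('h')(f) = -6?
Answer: 4734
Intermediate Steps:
C = Rational(319, 840) (C = Mul(Rational(1, 7), Add(Mul(-13, Pow(-40, -1)), Mul(63, Pow(27, -1)))) = Mul(Rational(1, 7), Add(Mul(-13, Rational(-1, 40)), Mul(63, Rational(1, 27)))) = Mul(Rational(1, 7), Add(Rational(13, 40), Rational(7, 3))) = Mul(Rational(1, 7), Rational(319, 120)) = Rational(319, 840) ≈ 0.37976)
s = -4603 (s = Add(20476, -25079) = -4603)
Function('u')(M, Q) = 131 (Function('u')(M, Q) = Add(52, 79) = 131)
Add(Function('u')(C, Function('h')(12)), Mul(-1, s)) = Add(131, Mul(-1, -4603)) = Add(131, 4603) = 4734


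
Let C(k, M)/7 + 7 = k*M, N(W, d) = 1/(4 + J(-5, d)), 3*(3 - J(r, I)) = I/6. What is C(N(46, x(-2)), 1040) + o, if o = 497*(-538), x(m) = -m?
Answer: -8257725/31 ≈ -2.6638e+5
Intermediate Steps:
J(r, I) = 3 - I/18 (J(r, I) = 3 - I/(3*6) = 3 - I/18)
N(W, d) = 1/(7 - d/18) (N(W, d) = 1/(4 + (3 - d/18)) = 1/(7 - d/18))
C(k, M) = -49 + 7*M*k (C(k, M) = -49 + 7*(k*M) = -49 + 7*(M*k) = -49 + 7*M*k)
o = -267386
C(N(46, x(-2)), 1040) + o = (-49 + 7*1040*(-18/(-126 - 1*(-2)))) - 267386 = (-49 + 7*1040*(-18/(-126 + 2))) - 267386 = (-49 + 7*1040*(-18/(-124))) - 267386 = (-49 + 7*1040*(-18*(-1/124))) - 267386 = (-49 + 7*1040*(9/62)) - 267386 = (-49 + 32760/31) - 267386 = 31241/31 - 267386 = -8257725/31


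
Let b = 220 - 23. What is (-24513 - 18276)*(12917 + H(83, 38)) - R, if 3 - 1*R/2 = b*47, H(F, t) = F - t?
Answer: -554612506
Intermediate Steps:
b = 197
R = -18512 (R = 6 - 394*47 = 6 - 2*9259 = 6 - 18518 = -18512)
(-24513 - 18276)*(12917 + H(83, 38)) - R = (-24513 - 18276)*(12917 + (83 - 1*38)) - 1*(-18512) = -42789*(12917 + (83 - 38)) + 18512 = -42789*(12917 + 45) + 18512 = -42789*12962 + 18512 = -554631018 + 18512 = -554612506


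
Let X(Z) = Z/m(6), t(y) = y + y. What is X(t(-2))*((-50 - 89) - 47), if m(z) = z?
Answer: 124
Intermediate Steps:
t(y) = 2*y
X(Z) = Z/6
X(t(-2))*((-50 - 89) - 47) = ((2*(-2))/6)*((-50 - 89) - 47) = ((1/6)*(-4))*(-139 - 47) = -2/3*(-186) = 124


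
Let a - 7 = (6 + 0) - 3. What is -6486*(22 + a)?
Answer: -207552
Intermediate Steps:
a = 10 (a = 7 + ((6 + 0) - 3) = 7 + (6 - 3) = 7 + 3 = 10)
-6486*(22 + a) = -6486*(22 + 10) = -6486*32 = -207552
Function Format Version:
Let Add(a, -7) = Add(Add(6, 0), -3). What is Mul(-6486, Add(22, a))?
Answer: -207552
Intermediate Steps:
a = 10 (a = Add(7, Add(Add(6, 0), -3)) = Add(7, Add(6, -3)) = Add(7, 3) = 10)
Mul(-6486, Add(22, a)) = Mul(-6486, Add(22, 10)) = Mul(-6486, 32) = -207552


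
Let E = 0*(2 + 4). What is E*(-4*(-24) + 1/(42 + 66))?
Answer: 0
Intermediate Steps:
E = 0 (E = 0*6 = 0)
E*(-4*(-24) + 1/(42 + 66)) = 0*(-4*(-24) + 1/(42 + 66)) = 0*(96 + 1/108) = 0*(10369/108) = 0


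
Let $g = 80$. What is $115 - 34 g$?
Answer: $-2605$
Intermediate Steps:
$115 - 34 g = 115 - 2720 = -2605$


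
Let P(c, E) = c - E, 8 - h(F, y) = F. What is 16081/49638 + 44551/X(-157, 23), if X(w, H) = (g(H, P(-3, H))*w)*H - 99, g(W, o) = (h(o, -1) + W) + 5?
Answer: 1390415923/11117968878 ≈ 0.12506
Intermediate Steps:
h(F, y) = 8 - F
g(W, o) = 13 + W - o (g(W, o) = ((8 - o) + W) + 5 = (8 + W - o) + 5 = 13 + W - o)
X(w, H) = -99 + H*w*(16 + 2*H) (X(w, H) = ((13 + H - (-3 - H))*w)*H - 99 = ((13 + H + (3 + H))*w)*H - 99 = ((16 + 2*H)*w)*H - 99 = (w*(16 + 2*H))*H - 99 = H*w*(16 + 2*H) - 99 = -99 + H*w*(16 + 2*H))
16081/49638 + 44551/X(-157, 23) = 16081/49638 + 44551/(-99 + 2*23*(-157)*(8 + 23)) = 16081*(1/49638) + 44551/(-99 + 2*23*(-157)*31) = 16081/49638 + 44551/(-99 - 223882) = 16081/49638 + 44551/(-223981) = 16081/49638 + 44551*(-1/223981) = 16081/49638 - 44551/223981 = 1390415923/11117968878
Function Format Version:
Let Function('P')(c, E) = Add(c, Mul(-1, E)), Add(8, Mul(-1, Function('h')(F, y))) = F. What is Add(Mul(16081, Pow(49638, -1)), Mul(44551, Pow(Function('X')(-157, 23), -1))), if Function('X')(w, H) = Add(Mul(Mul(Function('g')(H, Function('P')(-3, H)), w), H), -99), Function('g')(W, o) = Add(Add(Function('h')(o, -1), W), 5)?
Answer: Rational(1390415923, 11117968878) ≈ 0.12506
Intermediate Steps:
Function('h')(F, y) = Add(8, Mul(-1, F))
Function('g')(W, o) = Add(13, W, Mul(-1, o)) (Function('g')(W, o) = Add(Add(Add(8, Mul(-1, o)), W), 5) = Add(Add(8, W, Mul(-1, o)), 5) = Add(13, W, Mul(-1, o)))
Function('X')(w, H) = Add(-99, Mul(H, w, Add(16, Mul(2, H)))) (Function('X')(w, H) = Add(Mul(Mul(Add(13, H, Mul(-1, Add(-3, Mul(-1, H)))), w), H), -99) = Add(Mul(Mul(Add(13, H, Add(3, H)), w), H), -99) = Add(Mul(Mul(Add(16, Mul(2, H)), w), H), -99) = Add(Mul(Mul(w, Add(16, Mul(2, H))), H), -99) = Add(Mul(H, w, Add(16, Mul(2, H))), -99) = Add(-99, Mul(H, w, Add(16, Mul(2, H)))))
Add(Mul(16081, Pow(49638, -1)), Mul(44551, Pow(Function('X')(-157, 23), -1))) = Add(Mul(16081, Pow(49638, -1)), Mul(44551, Pow(Add(-99, Mul(2, 23, -157, Add(8, 23))), -1))) = Add(Mul(16081, Rational(1, 49638)), Mul(44551, Pow(Add(-99, Mul(2, 23, -157, 31)), -1))) = Add(Rational(16081, 49638), Mul(44551, Pow(Add(-99, -223882), -1))) = Add(Rational(16081, 49638), Mul(44551, Pow(-223981, -1))) = Add(Rational(16081, 49638), Mul(44551, Rational(-1, 223981))) = Add(Rational(16081, 49638), Rational(-44551, 223981)) = Rational(1390415923, 11117968878)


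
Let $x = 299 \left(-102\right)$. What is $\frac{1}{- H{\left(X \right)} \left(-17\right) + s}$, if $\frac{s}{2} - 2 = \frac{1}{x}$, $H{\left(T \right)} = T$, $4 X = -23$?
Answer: $- \frac{60996}{5718379} \approx -0.010667$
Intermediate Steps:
$X = - \frac{23}{4}$ ($X = \frac{1}{4} \left(-23\right) = - \frac{23}{4} \approx -5.75$)
$x = -30498$
$s = \frac{60995}{15249}$ ($s = 4 + \frac{2}{-30498} = 4 + 2 \left(- \frac{1}{30498}\right) = 4 - \frac{1}{15249} = \frac{60995}{15249} \approx 3.9999$)
$\frac{1}{- H{\left(X \right)} \left(-17\right) + s} = \frac{1}{- \frac{\left(-23\right) \left(-17\right)}{4} + \frac{60995}{15249}} = \frac{1}{\left(-1\right) \frac{391}{4} + \frac{60995}{15249}} = \frac{1}{- \frac{391}{4} + \frac{60995}{15249}} = \frac{1}{- \frac{5718379}{60996}} = - \frac{60996}{5718379}$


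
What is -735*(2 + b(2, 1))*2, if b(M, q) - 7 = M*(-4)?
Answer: -1470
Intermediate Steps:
b(M, q) = 7 - 4*M (b(M, q) = 7 + M*(-4) = 7 - 4*M)
-735*(2 + b(2, 1))*2 = -735*(2 + (7 - 4*2))*2 = -735*(2 + (7 - 8))*2 = -735*(2 - 1)*2 = -735*2 = -1470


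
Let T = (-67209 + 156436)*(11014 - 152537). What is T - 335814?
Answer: -12628008535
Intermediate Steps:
T = -12627672721 (T = 89227*(-141523) = -12627672721)
T - 335814 = -12627672721 - 335814 = -12628008535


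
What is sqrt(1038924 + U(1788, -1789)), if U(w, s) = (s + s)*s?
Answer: sqrt(7439966) ≈ 2727.6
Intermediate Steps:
U(w, s) = 2*s**2 (U(w, s) = (2*s)*s = 2*s**2)
sqrt(1038924 + U(1788, -1789)) = sqrt(1038924 + 2*(-1789)**2) = sqrt(1038924 + 2*3200521) = sqrt(1038924 + 6401042) = sqrt(7439966)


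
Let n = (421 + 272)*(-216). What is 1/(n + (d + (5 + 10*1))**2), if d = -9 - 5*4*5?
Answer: -1/140852 ≈ -7.0996e-6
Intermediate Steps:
d = -109 (d = -9 - 20*5 = -9 - 100 = -109)
n = -149688 (n = 693*(-216) = -149688)
1/(n + (d + (5 + 10*1))**2) = 1/(-149688 + (-109 + (5 + 10*1))**2) = 1/(-149688 + (-109 + (5 + 10))**2) = 1/(-149688 + (-109 + 15)**2) = 1/(-149688 + (-94)**2) = 1/(-149688 + 8836) = 1/(-140852) = -1/140852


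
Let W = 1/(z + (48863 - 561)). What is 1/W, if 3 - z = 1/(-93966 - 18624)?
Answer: 5438659951/112590 ≈ 48305.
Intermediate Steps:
z = 337771/112590 (z = 3 - 1/(-93966 - 18624) = 3 - 1/(-112590) = 3 - 1*(-1/112590) = 3 + 1/112590 = 337771/112590 ≈ 3.0000)
W = 112590/5438659951 (W = 1/(337771/112590 + (48863 - 561)) = 1/(337771/112590 + 48302) = 1/(5438659951/112590) = 112590/5438659951 ≈ 2.0702e-5)
1/W = 1/(112590/5438659951) = 5438659951/112590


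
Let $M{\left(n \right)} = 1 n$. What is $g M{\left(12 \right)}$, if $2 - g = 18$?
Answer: $-192$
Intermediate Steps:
$g = -16$ ($g = 2 - 18 = -16$)
$M{\left(n \right)} = n$
$g M{\left(12 \right)} = \left(-16\right) 12 = -192$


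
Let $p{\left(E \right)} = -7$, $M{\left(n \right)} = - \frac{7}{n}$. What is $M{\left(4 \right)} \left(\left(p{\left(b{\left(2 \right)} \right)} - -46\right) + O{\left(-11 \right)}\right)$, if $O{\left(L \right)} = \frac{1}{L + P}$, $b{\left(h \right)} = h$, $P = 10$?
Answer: $- \frac{133}{2} \approx -66.5$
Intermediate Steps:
$O{\left(L \right)} = \frac{1}{10 + L}$ ($O{\left(L \right)} = \frac{1}{L + 10} = \frac{1}{10 + L}$)
$M{\left(4 \right)} \left(\left(p{\left(b{\left(2 \right)} \right)} - -46\right) + O{\left(-11 \right)}\right) = - \frac{7}{4} \left(\left(-7 - -46\right) + \frac{1}{10 - 11}\right) = \left(-7\right) \frac{1}{4} \left(\left(-7 + 46\right) + \frac{1}{-1}\right) = - \frac{7 \left(39 - 1\right)}{4} = \left(- \frac{7}{4}\right) 38 = - \frac{133}{2}$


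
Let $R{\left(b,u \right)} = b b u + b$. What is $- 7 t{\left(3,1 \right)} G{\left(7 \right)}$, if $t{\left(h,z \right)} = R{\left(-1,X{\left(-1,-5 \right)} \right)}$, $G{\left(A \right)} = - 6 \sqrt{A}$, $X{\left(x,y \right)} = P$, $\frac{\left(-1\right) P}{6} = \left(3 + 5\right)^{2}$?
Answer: $- 16170 \sqrt{7} \approx -42782.0$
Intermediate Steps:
$P = -384$ ($P = - 6 \left(3 + 5\right)^{2} = - 6 \cdot 8^{2} = \left(-6\right) 64 = -384$)
$X{\left(x,y \right)} = -384$
$R{\left(b,u \right)} = b + u b^{2}$ ($R{\left(b,u \right)} = b^{2} u + b = u b^{2} + b = b + u b^{2}$)
$t{\left(h,z \right)} = -385$ ($t{\left(h,z \right)} = - (1 - -384) = - (1 + 384) = \left(-1\right) 385 = -385$)
$- 7 t{\left(3,1 \right)} G{\left(7 \right)} = \left(-7\right) \left(-385\right) \left(- 6 \sqrt{7}\right) = 2695 \left(- 6 \sqrt{7}\right) = - 16170 \sqrt{7}$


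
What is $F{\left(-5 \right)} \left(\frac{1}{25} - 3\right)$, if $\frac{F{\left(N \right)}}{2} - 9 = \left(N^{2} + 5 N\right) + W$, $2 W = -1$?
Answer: $- \frac{1258}{25} \approx -50.32$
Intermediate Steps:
$W = - \frac{1}{2}$ ($W = \frac{1}{2} \left(-1\right) = - \frac{1}{2} \approx -0.5$)
$F{\left(N \right)} = 17 + 2 N^{2} + 10 N$ ($F{\left(N \right)} = 18 + 2 \left(\left(N^{2} + 5 N\right) - \frac{1}{2}\right) = 18 + 2 \left(- \frac{1}{2} + N^{2} + 5 N\right) = 18 + \left(-1 + 2 N^{2} + 10 N\right) = 17 + 2 N^{2} + 10 N$)
$F{\left(-5 \right)} \left(\frac{1}{25} - 3\right) = \left(17 + 2 \left(-5\right)^{2} + 10 \left(-5\right)\right) \left(\frac{1}{25} - 3\right) = \left(17 + 2 \cdot 25 - 50\right) \left(\frac{1}{25} - 3\right) = \left(17 + 50 - 50\right) \left(- \frac{74}{25}\right) = 17 \left(- \frac{74}{25}\right) = - \frac{1258}{25}$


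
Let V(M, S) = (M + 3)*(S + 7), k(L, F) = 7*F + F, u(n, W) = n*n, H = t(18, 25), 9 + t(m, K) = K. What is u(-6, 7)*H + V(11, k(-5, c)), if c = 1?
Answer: 786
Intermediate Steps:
t(m, K) = -9 + K
H = 16 (H = -9 + 25 = 16)
u(n, W) = n**2
k(L, F) = 8*F
V(M, S) = (3 + M)*(7 + S)
u(-6, 7)*H + V(11, k(-5, c)) = (-6)**2*16 + (21 + 3*(8*1) + 7*11 + 11*(8*1)) = 36*16 + (21 + 3*8 + 77 + 11*8) = 576 + (21 + 24 + 77 + 88) = 576 + 210 = 786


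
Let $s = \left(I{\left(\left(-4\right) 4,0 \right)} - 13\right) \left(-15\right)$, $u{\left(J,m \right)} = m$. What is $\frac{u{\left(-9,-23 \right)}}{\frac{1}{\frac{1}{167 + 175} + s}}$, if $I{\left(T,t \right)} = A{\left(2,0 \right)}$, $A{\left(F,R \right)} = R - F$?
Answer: $- \frac{1769873}{342} \approx -5175.1$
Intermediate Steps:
$I{\left(T,t \right)} = -2$ ($I{\left(T,t \right)} = 0 - 2 = -2$)
$s = 225$ ($s = \left(-2 - 13\right) \left(-15\right) = \left(-15\right) \left(-15\right) = 225$)
$\frac{u{\left(-9,-23 \right)}}{\frac{1}{\frac{1}{167 + 175} + s}} = - \frac{23}{\frac{1}{\frac{1}{167 + 175} + 225}} = - \frac{23}{\frac{1}{\frac{1}{342} + 225}} = - \frac{23}{\frac{1}{\frac{76951}{342}}} = - \frac{23}{\frac{342}{76951}} = \left(-23\right) \frac{76951}{342} = - \frac{1769873}{342}$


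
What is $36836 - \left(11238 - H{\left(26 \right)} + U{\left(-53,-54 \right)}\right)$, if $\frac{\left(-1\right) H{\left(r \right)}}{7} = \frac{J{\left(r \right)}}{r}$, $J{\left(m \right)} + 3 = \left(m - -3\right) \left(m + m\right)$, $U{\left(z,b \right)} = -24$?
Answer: $\frac{655637}{26} \approx 25217.0$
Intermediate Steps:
$J{\left(m \right)} = -3 + 2 m \left(3 + m\right)$ ($J{\left(m \right)} = -3 + \left(m - -3\right) \left(m + m\right) = -3 + \left(m + \left(-1 + 4\right)\right) 2 m = -3 + \left(m + 3\right) 2 m = -3 + \left(3 + m\right) 2 m = -3 + 2 m \left(3 + m\right)$)
$H{\left(r \right)} = - \frac{7 \left(-3 + 2 r^{2} + 6 r\right)}{r}$ ($H{\left(r \right)} = - 7 \frac{-3 + 2 r^{2} + 6 r}{r} = - \frac{7 \left(-3 + 2 r^{2} + 6 r\right)}{r}$)
$36836 - \left(11238 - H{\left(26 \right)} + U{\left(-53,-54 \right)}\right) = 36836 - \frac{302099}{26} = \frac{655637}{26}$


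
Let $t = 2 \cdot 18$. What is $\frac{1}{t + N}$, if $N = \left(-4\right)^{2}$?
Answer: $\frac{1}{52} \approx 0.019231$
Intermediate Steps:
$N = 16$
$t = 36$
$\frac{1}{t + N} = \frac{1}{36 + 16} = \frac{1}{52}$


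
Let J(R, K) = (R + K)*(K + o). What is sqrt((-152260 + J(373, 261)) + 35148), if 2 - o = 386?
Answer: I*sqrt(195094) ≈ 441.69*I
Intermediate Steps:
o = -384 (o = 2 - 1*386 = 2 - 386 = -384)
J(R, K) = (-384 + K)*(K + R) (J(R, K) = (R + K)*(K - 384) = (K + R)*(-384 + K) = (-384 + K)*(K + R))
sqrt((-152260 + J(373, 261)) + 35148) = sqrt((-152260 + (261**2 - 384*261 - 384*373 + 261*373)) + 35148) = sqrt((-152260 + (68121 - 100224 - 143232 + 97353)) + 35148) = sqrt((-152260 - 77982) + 35148) = sqrt(-230242 + 35148) = sqrt(-195094) = I*sqrt(195094)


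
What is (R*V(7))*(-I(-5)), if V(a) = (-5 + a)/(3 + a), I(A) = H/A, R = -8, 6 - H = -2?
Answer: -64/25 ≈ -2.5600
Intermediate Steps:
H = 8 (H = 6 - 1*(-2) = 6 + 2 = 8)
I(A) = 8/A
V(a) = (-5 + a)/(3 + a)
(R*V(7))*(-I(-5)) = (-8*(-5 + 7)/(3 + 7))*(-8/(-5)) = (-8*2/10)*(-8*(-1)/5) = (-4*2/5)*(-1*(-8/5)) = -8*⅕*(8/5) = -8/5*8/5 = -64/25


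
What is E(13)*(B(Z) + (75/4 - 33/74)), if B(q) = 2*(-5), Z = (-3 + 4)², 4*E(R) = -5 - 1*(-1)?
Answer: -1229/148 ≈ -8.3040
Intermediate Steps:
E(R) = -1 (E(R) = (-5 - 1*(-1))/4 = (-5 + 1)/4 = (¼)*(-4) = -1)
Z = 1 (Z = 1² = 1)
B(q) = -10
E(13)*(B(Z) + (75/4 - 33/74)) = -(-10 + (75/4 - 33/74)) = -(-10 + 2709/148) = -1*1229/148 = -1229/148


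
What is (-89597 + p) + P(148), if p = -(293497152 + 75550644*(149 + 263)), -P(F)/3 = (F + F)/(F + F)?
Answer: -31420452080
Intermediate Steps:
P(F) = -3 (P(F) = -3*(F + F)/(F + F) = -3*2*F/(2*F) = -3*2*F*1/(2*F) = -3*1 = -3)
p = -31420362480 (p = -310908/(1/(944 + 243*412)) = -310908/(1/(944 + 100116)) = -310908/(1/101060) = -310908/1/101060 = -310908*101060 = -31420362480)
(-89597 + p) + P(148) = (-89597 - 31420362480) - 3 = -31420452077 - 3 = -31420452080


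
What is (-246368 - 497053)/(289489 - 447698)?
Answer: 743421/158209 ≈ 4.6990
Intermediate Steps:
(-246368 - 497053)/(289489 - 447698) = -743421/(-158209) = -743421*(-1/158209) = 743421/158209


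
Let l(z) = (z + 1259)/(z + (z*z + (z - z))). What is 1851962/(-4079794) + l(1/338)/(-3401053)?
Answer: -1361021839765625/2351913458112399 ≈ -0.57869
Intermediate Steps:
l(z) = (1259 + z)/(z + z²) (l(z) = (1259 + z)/(z + (z² + 0)) = (1259 + z)/(z + z²))
1851962/(-4079794) + l(1/338)/(-3401053) = 1851962/(-4079794) + ((1259 + 1/338)/((1/338)*(1 + 1/338)))/(-3401053) = 1851962*(-1/4079794) + ((1259 + 1/338)/((1/338)*(1 + 1/338)))*(-1/3401053) = -925981/2039897 + (338*(425543/338)/(339/338))*(-1/3401053) = -925981/2039897 + (338*(338/339)*(425543/338))*(-1/3401053) = -925981/2039897 + (143833534/339)*(-1/3401053) = -925981/2039897 - 143833534/1152956967 = -1361021839765625/2351913458112399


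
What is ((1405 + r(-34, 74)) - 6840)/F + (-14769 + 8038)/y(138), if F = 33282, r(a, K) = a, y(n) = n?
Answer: -2081258/42527 ≈ -48.940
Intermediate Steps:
((1405 + r(-34, 74)) - 6840)/F + (-14769 + 8038)/y(138) = ((1405 - 34) - 6840)/33282 + (-14769 + 8038)/138 = (1371 - 6840)*(1/33282) - 6731*1/138 = -5469*1/33282 - 6731/138 = -1823/11094 - 6731/138 = -2081258/42527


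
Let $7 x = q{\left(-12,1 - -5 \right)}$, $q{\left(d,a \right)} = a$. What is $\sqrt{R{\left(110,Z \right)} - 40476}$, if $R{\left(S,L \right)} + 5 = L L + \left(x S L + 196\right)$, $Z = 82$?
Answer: $\frac{i \sqrt{1265649}}{7} \approx 160.72 i$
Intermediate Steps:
$x = \frac{6}{7}$ ($x = \frac{1 - -5}{7} = \frac{1 + 5}{7} = \frac{1}{7} \cdot 6 = \frac{6}{7} \approx 0.85714$)
$R{\left(S,L \right)} = 191 + L^{2} + \frac{6 L S}{7}$ ($R{\left(S,L \right)} = -5 + \left(L L + \left(\frac{6 S}{7} L + 196\right)\right) = -5 + \left(L^{2} + \left(\frac{6 L S}{7} + 196\right)\right) = -5 + \left(L^{2} + \left(196 + \frac{6 L S}{7}\right)\right) = -5 + \left(196 + L^{2} + \frac{6 L S}{7}\right) = 191 + L^{2} + \frac{6 L S}{7}$)
$\sqrt{R{\left(110,Z \right)} - 40476} = \sqrt{\left(191 + 82^{2} + \frac{6}{7} \cdot 82 \cdot 110\right) - 40476} = \sqrt{\left(191 + 6724 + \frac{54120}{7}\right) - 40476} = \sqrt{\frac{102525}{7} - 40476} = \sqrt{- \frac{180807}{7}} = \frac{i \sqrt{1265649}}{7}$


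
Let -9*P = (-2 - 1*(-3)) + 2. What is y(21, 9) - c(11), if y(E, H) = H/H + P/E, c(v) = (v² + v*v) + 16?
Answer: -16192/63 ≈ -257.02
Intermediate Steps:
c(v) = 16 + 2*v² (c(v) = (v² + v²) + 16 = 2*v² + 16 = 16 + 2*v²)
P = -⅓ (P = -((-2 - 1*(-3)) + 2)/9 = -((-2 + 3) + 2)/9 = -(1 + 2)/9 = -⅑*3 = -⅓ ≈ -0.33333)
y(E, H) = 1 - 1/(3*E) (y(E, H) = H/H - 1/(3*E) = 1 - 1/(3*E))
y(21, 9) - c(11) = (-⅓ + 21)/21 - (16 + 2*11²) = (1/21)*(62/3) - (16 + 2*121) = 62/63 - (16 + 242) = 62/63 - 1*258 = 62/63 - 258 = -16192/63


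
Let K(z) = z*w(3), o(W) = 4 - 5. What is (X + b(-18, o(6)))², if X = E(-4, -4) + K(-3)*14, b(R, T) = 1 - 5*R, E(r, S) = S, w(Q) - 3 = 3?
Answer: 27225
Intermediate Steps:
w(Q) = 6 (w(Q) = 3 + 3 = 6)
o(W) = -1
K(z) = 6*z (K(z) = z*6 = 6*z)
X = -256 (X = -4 + (6*(-3))*14 = -4 - 18*14 = -4 - 252 = -256)
(X + b(-18, o(6)))² = (-256 + (1 - 5*(-18)))² = (-256 + (1 + 90))² = (-256 + 91)² = (-165)² = 27225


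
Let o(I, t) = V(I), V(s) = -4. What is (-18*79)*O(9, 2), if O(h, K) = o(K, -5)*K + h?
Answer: -1422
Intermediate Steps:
o(I, t) = -4
O(h, K) = h - 4*K (O(h, K) = -4*K + h = h - 4*K)
(-18*79)*O(9, 2) = (-18*79)*(9 - 4*2) = -1422*(9 - 8) = -1422*1 = -1422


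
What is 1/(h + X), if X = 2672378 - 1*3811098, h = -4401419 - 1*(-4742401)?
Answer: -1/797738 ≈ -1.2535e-6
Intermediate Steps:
h = 340982 (h = -4401419 + 4742401 = 340982)
X = -1138720 (X = 2672378 - 3811098 = -1138720)
1/(h + X) = 1/(340982 - 1138720) = 1/(-797738) = -1/797738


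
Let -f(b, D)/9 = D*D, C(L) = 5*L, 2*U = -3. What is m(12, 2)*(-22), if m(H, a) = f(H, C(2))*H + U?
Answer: 237633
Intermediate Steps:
U = -3/2 (U = (½)*(-3) = -3/2 ≈ -1.5000)
f(b, D) = -9*D² (f(b, D) = -9*D*D = -9*D²)
m(H, a) = -3/2 - 900*H (m(H, a) = (-9*(5*2)²)*H - 3/2 = (-9*10²)*H - 3/2 = (-9*100)*H - 3/2 = -900*H - 3/2 = -3/2 - 900*H)
m(12, 2)*(-22) = (-3/2 - 900*12)*(-22) = (-3/2 - 10800)*(-22) = -21603/2*(-22) = 237633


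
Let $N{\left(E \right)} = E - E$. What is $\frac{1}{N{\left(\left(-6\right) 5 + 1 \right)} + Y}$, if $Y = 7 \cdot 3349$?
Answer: $\frac{1}{23443} \approx 4.2657 \cdot 10^{-5}$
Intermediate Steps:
$N{\left(E \right)} = 0$
$Y = 23443$
$\frac{1}{N{\left(\left(-6\right) 5 + 1 \right)} + Y} = \frac{1}{0 + 23443} = \frac{1}{23443}$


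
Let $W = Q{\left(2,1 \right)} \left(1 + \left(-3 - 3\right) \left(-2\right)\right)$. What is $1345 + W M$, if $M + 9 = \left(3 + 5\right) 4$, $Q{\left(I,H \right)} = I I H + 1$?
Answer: $2840$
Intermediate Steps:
$Q{\left(I,H \right)} = 1 + H I^{2}$ ($Q{\left(I,H \right)} = I^{2} H + 1 = H I^{2} + 1 = 1 + H I^{2}$)
$M = 23$ ($M = -9 + \left(3 + 5\right) 4 = -9 + 8 \cdot 4 = -9 + 32 = 23$)
$W = 65$ ($W = \left(1 + 1 \cdot 2^{2}\right) \left(1 + \left(-3 - 3\right) \left(-2\right)\right) = \left(1 + 1 \cdot 4\right) \left(1 - -12\right) = \left(1 + 4\right) \left(1 + 12\right) = 5 \cdot 13 = 65$)
$1345 + W M = 1345 + 65 \cdot 23 = 1345 + 1495 = 2840$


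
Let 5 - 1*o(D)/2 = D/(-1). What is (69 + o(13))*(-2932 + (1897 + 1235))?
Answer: 21000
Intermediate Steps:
o(D) = 10 + 2*D (o(D) = 10 - 2*D/(-1) = 10 - 2*D*(-1) = 10 - (-2)*D = 10 + 2*D)
(69 + o(13))*(-2932 + (1897 + 1235)) = (69 + (10 + 2*13))*(-2932 + (1897 + 1235)) = (69 + (10 + 26))*(-2932 + 3132) = (69 + 36)*200 = 105*200 = 21000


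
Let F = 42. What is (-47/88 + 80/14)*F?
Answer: 9573/44 ≈ 217.57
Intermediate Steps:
(-47/88 + 80/14)*F = (-47/88 + 80/14)*42 = (-47*1/88 + 80*(1/14))*42 = (-47/88 + 40/7)*42 = (3191/616)*42 = 9573/44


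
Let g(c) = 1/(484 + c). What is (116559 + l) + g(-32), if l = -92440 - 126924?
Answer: -46467859/452 ≈ -1.0281e+5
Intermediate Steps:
l = -219364
(116559 + l) + g(-32) = (116559 - 219364) + 1/(484 - 32) = -102805 + 1/452 = -46467859/452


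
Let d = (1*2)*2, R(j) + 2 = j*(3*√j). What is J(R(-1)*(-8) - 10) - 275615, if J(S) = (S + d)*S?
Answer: -276131 + 384*I ≈ -2.7613e+5 + 384.0*I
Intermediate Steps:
R(j) = -2 + 3*j^(3/2) (R(j) = -2 + j*(3*√j) = -2 + 3*j^(3/2))
d = 4 (d = 2*2 = 4)
J(S) = S*(4 + S) (J(S) = (S + 4)*S = (4 + S)*S = S*(4 + S))
J(R(-1)*(-8) - 10) - 275615 = ((-2 + 3*(-1)^(3/2))*(-8) - 10)*(4 + ((-2 + 3*(-1)^(3/2))*(-8) - 10)) - 275615 = ((-2 + 3*(-I))*(-8) - 10)*(4 + ((-2 + 3*(-I))*(-8) - 10)) - 275615 = ((-2 - 3*I)*(-8) - 10)*(4 + ((-2 - 3*I)*(-8) - 10)) - 275615 = ((16 + 24*I) - 10)*(4 + ((16 + 24*I) - 10)) - 275615 = (6 + 24*I)*(4 + (6 + 24*I)) - 275615 = (6 + 24*I)*(10 + 24*I) - 275615 = -275615 + (6 + 24*I)*(10 + 24*I)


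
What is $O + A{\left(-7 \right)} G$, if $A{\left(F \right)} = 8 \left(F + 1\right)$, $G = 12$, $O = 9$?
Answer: $-567$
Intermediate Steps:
$A{\left(F \right)} = 8 + 8 F$ ($A{\left(F \right)} = 8 \left(1 + F\right) = 8 + 8 F$)
$O + A{\left(-7 \right)} G = 9 + \left(8 + 8 \left(-7\right)\right) 12 = 9 + \left(8 - 56\right) 12 = 9 - 576 = -567$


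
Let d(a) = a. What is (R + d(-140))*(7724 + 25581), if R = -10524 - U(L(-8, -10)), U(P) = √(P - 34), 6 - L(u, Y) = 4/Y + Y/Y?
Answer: -355164520 - 6661*I*√715 ≈ -3.5516e+8 - 1.7811e+5*I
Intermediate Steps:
L(u, Y) = 5 - 4/Y (L(u, Y) = 6 - (4/Y + Y/Y) = 6 - (4/Y + 1) = 6 - (1 + 4/Y) = 6 + (-1 - 4/Y) = 5 - 4/Y)
U(P) = √(-34 + P)
R = -10524 - I*√715/5 (R = -10524 - √(-34 + (5 - 4/(-10))) = -10524 - √(-34 + (5 - 4*(-⅒))) = -10524 - √(-34 + (5 + ⅖)) = -10524 - √(-34 + 27/5) = -10524 - √(-143/5) = -10524 - I*√715/5 ≈ -10524.0 - 5.3479*I)
(R + d(-140))*(7724 + 25581) = ((-10524 - I*√715/5) - 140)*(7724 + 25581) = (-10664 - I*√715/5)*33305 = -355164520 - 6661*I*√715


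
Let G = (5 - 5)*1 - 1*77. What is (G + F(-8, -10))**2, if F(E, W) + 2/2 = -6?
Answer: 7056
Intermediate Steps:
F(E, W) = -7 (F(E, W) = -1 - 6 = -7)
G = -77 (G = 0*1 - 77 = 0 - 77 = -77)
(G + F(-8, -10))**2 = (-77 - 7)**2 = (-84)**2 = 7056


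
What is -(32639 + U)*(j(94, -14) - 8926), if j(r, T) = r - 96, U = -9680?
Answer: 204977952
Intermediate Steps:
j(r, T) = -96 + r
-(32639 + U)*(j(94, -14) - 8926) = -(32639 - 9680)*((-96 + 94) - 8926) = -22959*(-2 - 8926) = -22959*(-8928) = -1*(-204977952) = 204977952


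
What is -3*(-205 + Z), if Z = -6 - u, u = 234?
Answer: 1335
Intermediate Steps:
Z = -240 (Z = -6 - 1*234 = -6 - 234 = -240)
-3*(-205 + Z) = -3*(-205 - 240) = -3*(-445) = 1335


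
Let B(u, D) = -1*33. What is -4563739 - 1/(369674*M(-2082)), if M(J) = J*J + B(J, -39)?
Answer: -7313038334901624427/1602422560734 ≈ -4.5637e+6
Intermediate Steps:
B(u, D) = -33
M(J) = -33 + J**2 (M(J) = J*J - 33 = J**2 - 33 = -33 + J**2)
-4563739 - 1/(369674*M(-2082)) = -4563739 - 1/(369674*(-33 + (-2082)**2)) = -4563739 - 1/(369674*(-33 + 4334724)) = -4563739 - 1/(369674*4334691) = -4563739 - 1*1/1602422560734 = -4563739 - 1/1602422560734 = -7313038334901624427/1602422560734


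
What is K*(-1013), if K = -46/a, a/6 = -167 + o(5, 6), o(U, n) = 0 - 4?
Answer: -23299/513 ≈ -45.417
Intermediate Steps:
o(U, n) = -4
a = -1026 (a = 6*(-167 - 4) = 6*(-171) = -1026)
K = 23/513 (K = -46/(-1026) = -46*(-1/1026) = 23/513 ≈ 0.044834)
K*(-1013) = (23/513)*(-1013) = -23299/513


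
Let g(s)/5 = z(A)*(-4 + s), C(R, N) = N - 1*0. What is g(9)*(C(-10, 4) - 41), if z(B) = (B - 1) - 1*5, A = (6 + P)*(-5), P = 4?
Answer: 51800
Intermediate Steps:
A = -50 (A = (6 + 4)*(-5) = 10*(-5) = -50)
C(R, N) = N (C(R, N) = N + 0 = N)
z(B) = -6 + B (z(B) = (-1 + B) - 5 = -6 + B)
g(s) = 1120 - 280*s (g(s) = 5*((-6 - 50)*(-4 + s)) = 5*(-56*(-4 + s)) = 5*(224 - 56*s) = 1120 - 280*s)
g(9)*(C(-10, 4) - 41) = (1120 - 280*9)*(4 - 41) = (1120 - 2520)*(-37) = -1400*(-37) = 51800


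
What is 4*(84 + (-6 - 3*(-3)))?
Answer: 348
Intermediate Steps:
4*(84 + (-6 - 3*(-3))) = 4*(84 + (-6 + 9)) = 4*(84 + 3) = 4*87 = 348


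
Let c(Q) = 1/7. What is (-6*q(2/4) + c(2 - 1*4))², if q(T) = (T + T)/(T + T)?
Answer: 1681/49 ≈ 34.306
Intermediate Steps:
q(T) = 1 (q(T) = (2*T)/((2*T)) = (2*T)*(1/(2*T)) = 1)
c(Q) = ⅐
(-6*q(2/4) + c(2 - 1*4))² = (-6*1 + ⅐)² = (-6 + ⅐)² = (-41/7)² = 1681/49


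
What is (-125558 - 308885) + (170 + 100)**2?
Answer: -361543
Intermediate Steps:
(-125558 - 308885) + (170 + 100)**2 = -434443 + 270**2 = -434443 + 72900 = -361543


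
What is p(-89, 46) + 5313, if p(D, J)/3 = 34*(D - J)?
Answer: -8457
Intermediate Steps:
p(D, J) = -102*J + 102*D (p(D, J) = 3*(34*(D - J)) = 3*(-34*J + 34*D) = -102*J + 102*D)
p(-89, 46) + 5313 = (-102*46 + 102*(-89)) + 5313 = (-4692 - 9078) + 5313 = -13770 + 5313 = -8457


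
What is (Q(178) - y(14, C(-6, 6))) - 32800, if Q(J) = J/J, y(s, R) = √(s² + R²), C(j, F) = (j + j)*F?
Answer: -32799 - 2*√1345 ≈ -32872.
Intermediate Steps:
C(j, F) = 2*F*j (C(j, F) = (2*j)*F = 2*F*j)
y(s, R) = √(R² + s²)
Q(J) = 1
(Q(178) - y(14, C(-6, 6))) - 32800 = (1 - √((2*6*(-6))² + 14²)) - 32800 = (1 - √((-72)² + 196)) - 32800 = (1 - √(5184 + 196)) - 32800 = (1 - √5380) - 32800 = (1 - 2*√1345) - 32800 = -32799 - 2*√1345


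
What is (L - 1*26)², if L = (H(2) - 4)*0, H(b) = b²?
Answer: 676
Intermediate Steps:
L = 0 (L = (2² - 4)*0 = (4 - 4)*0 = 0*0 = 0)
(L - 1*26)² = (0 - 1*26)² = (0 - 26)² = (-26)² = 676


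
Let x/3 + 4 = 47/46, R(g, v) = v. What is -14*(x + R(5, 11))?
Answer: -665/23 ≈ -28.913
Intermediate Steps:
x = -411/46 (x = -12 + 3*(47/46) = -12 + 141/46 = -411/46 ≈ -8.9348)
-14*(x + R(5, 11)) = -14*(-411/46 + 11) = -14*95/46 = -665/23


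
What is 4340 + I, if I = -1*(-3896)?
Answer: 8236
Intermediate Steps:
I = 3896
4340 + I = 4340 + 3896 = 8236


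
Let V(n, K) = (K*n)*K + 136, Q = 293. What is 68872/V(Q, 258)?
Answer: 17218/4875847 ≈ 0.0035313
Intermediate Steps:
V(n, K) = 136 + n*K² (V(n, K) = n*K² + 136 = 136 + n*K²)
68872/V(Q, 258) = 68872/(136 + 293*258²) = 68872/(136 + 293*66564) = 68872/(136 + 19503252) = 68872/19503388 = 68872*(1/19503388) = 17218/4875847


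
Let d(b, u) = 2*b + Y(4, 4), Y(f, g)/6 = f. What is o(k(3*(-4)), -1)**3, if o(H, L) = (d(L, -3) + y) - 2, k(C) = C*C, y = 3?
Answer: 12167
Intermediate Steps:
Y(f, g) = 6*f
k(C) = C**2
d(b, u) = 24 + 2*b (d(b, u) = 2*b + 6*4 = 2*b + 24 = 24 + 2*b)
o(H, L) = 25 + 2*L (o(H, L) = ((24 + 2*L) + 3) - 2 = (27 + 2*L) - 2 = 25 + 2*L)
o(k(3*(-4)), -1)**3 = (25 + 2*(-1))**3 = (25 - 2)**3 = 23**3 = 12167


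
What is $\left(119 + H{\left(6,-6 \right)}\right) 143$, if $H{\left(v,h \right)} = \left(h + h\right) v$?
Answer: $6721$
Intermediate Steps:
$H{\left(v,h \right)} = 2 h v$
$\left(119 + H{\left(6,-6 \right)}\right) 143 = \left(119 + 2 \left(-6\right) 6\right) 143 = \left(119 - 72\right) 143 = 47 \cdot 143 = 6721$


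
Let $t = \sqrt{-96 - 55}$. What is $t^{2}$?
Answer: $-151$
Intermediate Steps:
$t = i \sqrt{151}$ ($t = \sqrt{-151} = i \sqrt{151} \approx 12.288 i$)
$t^{2} = \left(i \sqrt{151}\right)^{2} = -151$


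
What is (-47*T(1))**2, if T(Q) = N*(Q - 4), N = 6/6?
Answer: 19881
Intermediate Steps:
N = 1 (N = 6*(1/6) = 1)
T(Q) = -4 + Q (T(Q) = 1*(Q - 4) = 1*(-4 + Q) = -4 + Q)
(-47*T(1))**2 = (-47*(-4 + 1))**2 = (-47*(-3))**2 = 141**2 = 19881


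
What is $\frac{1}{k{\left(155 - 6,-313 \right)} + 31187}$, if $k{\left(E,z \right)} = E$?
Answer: $\frac{1}{31336} \approx 3.1912 \cdot 10^{-5}$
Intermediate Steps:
$\frac{1}{k{\left(155 - 6,-313 \right)} + 31187} = \frac{1}{\left(155 - 6\right) + 31187} = \frac{1}{149 + 31187} = \frac{1}{31336}$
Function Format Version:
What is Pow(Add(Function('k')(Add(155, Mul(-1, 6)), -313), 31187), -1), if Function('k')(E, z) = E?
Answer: Rational(1, 31336) ≈ 3.1912e-5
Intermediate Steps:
Pow(Add(Function('k')(Add(155, Mul(-1, 6)), -313), 31187), -1) = Pow(Add(Add(155, Mul(-1, 6)), 31187), -1) = Pow(Add(Add(155, -6), 31187), -1) = Pow(Add(149, 31187), -1) = Pow(31336, -1) = Rational(1, 31336)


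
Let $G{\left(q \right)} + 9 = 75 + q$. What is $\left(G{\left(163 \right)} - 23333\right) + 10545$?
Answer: $-12559$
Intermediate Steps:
$G{\left(q \right)} = 66 + q$ ($G{\left(q \right)} = -9 + \left(75 + q\right) = 66 + q$)
$\left(G{\left(163 \right)} - 23333\right) + 10545 = \left(\left(66 + 163\right) - 23333\right) + 10545 = \left(229 - 23333\right) + 10545 = -23104 + 10545 = -12559$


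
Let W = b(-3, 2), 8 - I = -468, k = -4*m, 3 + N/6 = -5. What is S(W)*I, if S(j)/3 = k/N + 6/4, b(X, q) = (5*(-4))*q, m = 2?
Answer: 2380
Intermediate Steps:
N = -48 (N = -18 + 6*(-5) = -18 - 30 = -48)
k = -8 (k = -4*2 = -8)
b(X, q) = -20*q
I = 476 (I = 8 - 1*(-468) = 8 + 468 = 476)
W = -40 (W = -20*2 = -40)
S(j) = 5 (S(j) = 3*(-8/(-48) + 6/4) = 3*(-8*(-1/48) + 6*(1/4)) = 3*(1/6 + 3/2) = 3*(5/3) = 5)
S(W)*I = 5*476 = 2380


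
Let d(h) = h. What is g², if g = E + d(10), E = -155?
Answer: 21025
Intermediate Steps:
g = -145 (g = -155 + 10 = -145)
g² = (-145)² = 21025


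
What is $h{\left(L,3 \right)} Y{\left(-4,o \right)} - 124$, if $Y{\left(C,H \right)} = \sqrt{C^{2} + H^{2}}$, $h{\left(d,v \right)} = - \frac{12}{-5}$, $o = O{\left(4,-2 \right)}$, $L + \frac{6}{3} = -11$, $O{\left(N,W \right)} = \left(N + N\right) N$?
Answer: $-124 + \frac{48 \sqrt{65}}{5} \approx -46.602$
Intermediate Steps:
$O{\left(N,W \right)} = 2 N^{2}$ ($O{\left(N,W \right)} = 2 N N = 2 N^{2}$)
$L = -13$ ($L = -2 - 11 = -13$)
$o = 32$ ($o = 2 \cdot 4^{2} = 2 \cdot 16 = 32$)
$h{\left(d,v \right)} = \frac{12}{5}$ ($h{\left(d,v \right)} = \left(-12\right) \left(- \frac{1}{5}\right) = \frac{12}{5}$)
$h{\left(L,3 \right)} Y{\left(-4,o \right)} - 124 = \frac{12 \sqrt{\left(-4\right)^{2} + 32^{2}}}{5} - 124 = \frac{12 \sqrt{16 + 1024}}{5} - 124 = \frac{12 \sqrt{1040}}{5} - 124 = \frac{12 \cdot 4 \sqrt{65}}{5} - 124 = \frac{48 \sqrt{65}}{5} - 124 = -124 + \frac{48 \sqrt{65}}{5}$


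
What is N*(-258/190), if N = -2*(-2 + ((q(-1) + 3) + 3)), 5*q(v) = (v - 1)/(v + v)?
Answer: 5418/475 ≈ 11.406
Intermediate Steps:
q(v) = (-1 + v)/(10*v) (q(v) = ((v - 1)/(v + v))/5 = ((-1 + v)/((2*v)))/5 = ((-1 + v)*(1/(2*v)))/5 = ((-1 + v)/(2*v))/5 = (-1 + v)/(10*v))
N = -42/5 (N = -2*(-2 + (((⅒)*(-1 - 1)/(-1) + 3) + 3)) = -2*(-2 + (((⅒)*(-1)*(-2) + 3) + 3)) = -2*(-2 + ((⅕ + 3) + 3)) = -2*(-2 + (16/5 + 3)) = -2*(-2 + 31/5) = -2*21/5 = -42/5 ≈ -8.4000)
N*(-258/190) = -(-10836)/(5*190) = -42/5*(-129/95) = 5418/475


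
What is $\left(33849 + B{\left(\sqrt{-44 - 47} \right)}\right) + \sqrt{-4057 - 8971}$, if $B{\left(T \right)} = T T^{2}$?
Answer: $33849 - 91 i \sqrt{91} + 2 i \sqrt{3257} \approx 33849.0 - 753.94 i$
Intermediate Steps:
$B{\left(T \right)} = T^{3}$
$\left(33849 + B{\left(\sqrt{-44 - 47} \right)}\right) + \sqrt{-4057 - 8971} = \left(33849 + \left(\sqrt{-44 - 47}\right)^{3}\right) + \sqrt{-4057 - 8971} = \left(33849 + \left(\sqrt{-91}\right)^{3}\right) + \sqrt{-13028} = \left(33849 + \left(i \sqrt{91}\right)^{3}\right) + 2 i \sqrt{3257} = \left(33849 - 91 i \sqrt{91}\right) + 2 i \sqrt{3257} = 33849 - 91 i \sqrt{91} + 2 i \sqrt{3257}$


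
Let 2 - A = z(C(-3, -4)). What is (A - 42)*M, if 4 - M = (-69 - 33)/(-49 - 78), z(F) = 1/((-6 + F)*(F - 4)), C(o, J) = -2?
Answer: -389963/3048 ≈ -127.94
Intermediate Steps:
z(F) = 1/((-6 + F)*(-4 + F))
A = 95/48 (A = 2 - 1/(24 + (-2)² - 10*(-2)) = 2 - 1/(24 + 4 + 20) = 2 - 1/48 = 95/48 ≈ 1.9792)
M = 406/127 (M = 4 - (-69 - 33)/(-49 - 78) = 4 - (-102)/(-127) = 4 - (-102)*(-1)/127 = 4 - 1*102/127 = 4 - 102/127 = 406/127 ≈ 3.1968)
(A - 42)*M = (95/48 - 42)*(406/127) = -1921/48*406/127 = -389963/3048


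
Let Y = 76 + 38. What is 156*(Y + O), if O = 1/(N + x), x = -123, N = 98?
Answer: 444444/25 ≈ 17778.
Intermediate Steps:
Y = 114
O = -1/25 (O = 1/(98 - 123) = 1/(-25) = -1/25 ≈ -0.040000)
156*(Y + O) = 156*(114 - 1/25) = 156*(2849/25) = 444444/25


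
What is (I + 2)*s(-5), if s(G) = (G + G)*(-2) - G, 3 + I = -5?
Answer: -150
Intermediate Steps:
I = -8 (I = -3 - 5 = -8)
s(G) = -5*G (s(G) = (2*G)*(-2) - G = -4*G - G = -5*G)
(I + 2)*s(-5) = (-8 + 2)*(-5*(-5)) = -6*25 = -150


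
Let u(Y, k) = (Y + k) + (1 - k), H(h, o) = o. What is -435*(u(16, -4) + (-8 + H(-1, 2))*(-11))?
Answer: -36105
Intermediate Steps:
u(Y, k) = 1 + Y
-435*(u(16, -4) + (-8 + H(-1, 2))*(-11)) = -435*((1 + 16) + (-8 + 2)*(-11)) = -435*(17 - 6*(-11)) = -435*(17 + 66) = -435*83 = -36105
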